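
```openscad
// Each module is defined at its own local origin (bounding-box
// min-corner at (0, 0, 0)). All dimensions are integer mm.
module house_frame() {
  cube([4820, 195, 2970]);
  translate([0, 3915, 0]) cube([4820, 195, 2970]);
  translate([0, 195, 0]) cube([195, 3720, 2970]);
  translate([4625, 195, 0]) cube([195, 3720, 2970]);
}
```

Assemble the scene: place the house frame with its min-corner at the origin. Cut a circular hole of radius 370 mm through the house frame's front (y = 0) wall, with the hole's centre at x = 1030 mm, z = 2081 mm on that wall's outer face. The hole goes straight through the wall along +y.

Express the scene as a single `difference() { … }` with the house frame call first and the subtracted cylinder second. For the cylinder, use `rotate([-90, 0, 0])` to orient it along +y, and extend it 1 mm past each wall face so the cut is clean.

difference() {
  house_frame();
  translate([1030, -1, 2081]) rotate([-90, 0, 0]) cylinder(h = 197, r = 370);
}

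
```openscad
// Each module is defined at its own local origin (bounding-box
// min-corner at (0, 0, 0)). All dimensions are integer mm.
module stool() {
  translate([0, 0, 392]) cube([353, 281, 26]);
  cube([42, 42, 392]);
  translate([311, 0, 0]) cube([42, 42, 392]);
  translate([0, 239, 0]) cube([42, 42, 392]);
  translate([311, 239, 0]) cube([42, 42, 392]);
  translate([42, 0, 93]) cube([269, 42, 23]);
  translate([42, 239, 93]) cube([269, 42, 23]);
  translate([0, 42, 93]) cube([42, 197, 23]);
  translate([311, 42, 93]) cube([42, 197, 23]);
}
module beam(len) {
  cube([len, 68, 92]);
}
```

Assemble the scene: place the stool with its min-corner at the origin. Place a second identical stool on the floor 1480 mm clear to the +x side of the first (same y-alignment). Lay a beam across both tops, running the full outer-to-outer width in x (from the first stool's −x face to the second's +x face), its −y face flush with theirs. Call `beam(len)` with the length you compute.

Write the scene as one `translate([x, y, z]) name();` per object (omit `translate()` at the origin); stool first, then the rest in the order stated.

stool();
translate([1833, 0, 0]) stool();
translate([0, 0, 418]) beam(2186);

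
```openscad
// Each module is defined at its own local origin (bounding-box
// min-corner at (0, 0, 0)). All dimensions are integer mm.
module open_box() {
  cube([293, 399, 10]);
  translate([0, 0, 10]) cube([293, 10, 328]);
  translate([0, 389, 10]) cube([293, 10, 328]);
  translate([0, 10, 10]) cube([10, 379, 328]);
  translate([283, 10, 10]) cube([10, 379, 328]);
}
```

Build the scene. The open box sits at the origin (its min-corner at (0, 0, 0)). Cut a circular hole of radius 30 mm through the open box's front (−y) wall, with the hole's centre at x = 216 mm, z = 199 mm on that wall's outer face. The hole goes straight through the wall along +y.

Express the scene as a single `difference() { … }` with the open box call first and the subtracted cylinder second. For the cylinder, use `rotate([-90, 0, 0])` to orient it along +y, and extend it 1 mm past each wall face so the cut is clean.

difference() {
  open_box();
  translate([216, -1, 199]) rotate([-90, 0, 0]) cylinder(h = 12, r = 30);
}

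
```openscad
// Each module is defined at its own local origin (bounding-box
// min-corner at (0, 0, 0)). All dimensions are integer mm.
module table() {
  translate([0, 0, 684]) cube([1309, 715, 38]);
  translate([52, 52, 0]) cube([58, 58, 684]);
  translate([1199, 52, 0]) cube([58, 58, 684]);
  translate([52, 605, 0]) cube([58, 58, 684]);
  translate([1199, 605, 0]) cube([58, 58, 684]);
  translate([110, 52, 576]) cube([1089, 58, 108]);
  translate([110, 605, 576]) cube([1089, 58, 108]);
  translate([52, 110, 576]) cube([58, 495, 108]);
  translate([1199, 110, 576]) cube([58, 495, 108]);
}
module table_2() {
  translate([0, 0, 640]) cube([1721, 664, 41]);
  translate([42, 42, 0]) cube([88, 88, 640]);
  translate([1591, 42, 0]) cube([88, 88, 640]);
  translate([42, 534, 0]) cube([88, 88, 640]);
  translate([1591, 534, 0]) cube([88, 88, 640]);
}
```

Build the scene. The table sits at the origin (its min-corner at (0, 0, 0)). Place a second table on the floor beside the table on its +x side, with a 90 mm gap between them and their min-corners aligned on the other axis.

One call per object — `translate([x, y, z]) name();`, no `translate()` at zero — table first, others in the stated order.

table();
translate([1399, 0, 0]) table_2();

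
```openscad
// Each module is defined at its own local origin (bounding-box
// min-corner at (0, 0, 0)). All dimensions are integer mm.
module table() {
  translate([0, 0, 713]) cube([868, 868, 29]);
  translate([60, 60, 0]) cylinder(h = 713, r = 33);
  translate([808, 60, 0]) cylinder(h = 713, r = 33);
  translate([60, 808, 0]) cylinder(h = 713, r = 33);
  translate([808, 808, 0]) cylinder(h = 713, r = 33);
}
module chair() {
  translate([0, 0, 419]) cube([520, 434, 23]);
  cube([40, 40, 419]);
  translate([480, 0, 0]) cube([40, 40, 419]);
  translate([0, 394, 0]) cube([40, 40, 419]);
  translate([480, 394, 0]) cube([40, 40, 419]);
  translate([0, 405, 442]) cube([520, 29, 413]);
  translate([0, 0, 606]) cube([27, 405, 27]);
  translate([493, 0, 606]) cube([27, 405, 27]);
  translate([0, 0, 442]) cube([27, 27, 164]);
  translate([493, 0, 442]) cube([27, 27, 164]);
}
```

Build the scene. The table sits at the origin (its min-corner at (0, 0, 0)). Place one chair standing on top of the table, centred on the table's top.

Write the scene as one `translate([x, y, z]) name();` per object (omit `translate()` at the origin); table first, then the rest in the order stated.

table();
translate([174, 217, 742]) chair();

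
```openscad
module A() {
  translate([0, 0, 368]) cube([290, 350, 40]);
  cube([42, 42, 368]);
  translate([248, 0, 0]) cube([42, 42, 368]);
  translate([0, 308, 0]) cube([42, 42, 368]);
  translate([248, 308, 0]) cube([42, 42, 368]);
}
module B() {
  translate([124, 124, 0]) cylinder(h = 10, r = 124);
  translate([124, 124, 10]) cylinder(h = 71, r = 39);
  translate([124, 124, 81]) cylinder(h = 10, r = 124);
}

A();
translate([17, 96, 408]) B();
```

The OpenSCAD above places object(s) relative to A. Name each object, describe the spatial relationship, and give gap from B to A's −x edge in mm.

A is a stool. B is a spool. The spool is on top of the stool. The gap from the spool to the stool's −x edge is 17 mm.

The spool's min-x is at 17; the stool's min-x is 0; gap = 17 mm.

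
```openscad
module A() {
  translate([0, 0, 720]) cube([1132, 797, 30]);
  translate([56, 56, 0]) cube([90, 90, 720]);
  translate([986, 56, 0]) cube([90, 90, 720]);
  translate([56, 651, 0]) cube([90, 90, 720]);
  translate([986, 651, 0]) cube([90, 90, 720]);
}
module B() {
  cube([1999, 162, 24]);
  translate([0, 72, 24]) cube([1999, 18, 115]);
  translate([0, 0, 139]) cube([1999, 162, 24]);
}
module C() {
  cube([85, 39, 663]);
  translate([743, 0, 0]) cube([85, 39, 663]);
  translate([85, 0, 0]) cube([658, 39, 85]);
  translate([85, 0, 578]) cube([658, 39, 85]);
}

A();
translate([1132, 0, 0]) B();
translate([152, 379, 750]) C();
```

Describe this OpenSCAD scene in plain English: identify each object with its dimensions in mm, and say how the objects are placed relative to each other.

A is a table: top 1132 mm (x) × 797 mm (y), 30 mm thick, upper face at z = 750 mm, on four 90×90 mm square legs, each inset 56 mm from the nearest pair of top edges, running from z = 0 to the bottom of the top.

B is an I-beam lying along x, 1999 mm long. Overall section height 163 mm. Two flanges 162 mm wide (y) and 24 mm thick, one on the floor and one at the top; a web 18 mm thick runs between them, centred on the flange width.

C is a rectangular picture frame lying in the x–z plane (depth along y). The opening is 658 mm wide (x) by 493 mm tall (z), surrounded by a border 85 mm wide on all four sides. The frame is 39 mm deep and is made of two full-height vertical stiles with two horizontal rails fitted between them.

The I-beam is against the table's +x side, with their −y faces flush. The picture frame is on top of the table, centred.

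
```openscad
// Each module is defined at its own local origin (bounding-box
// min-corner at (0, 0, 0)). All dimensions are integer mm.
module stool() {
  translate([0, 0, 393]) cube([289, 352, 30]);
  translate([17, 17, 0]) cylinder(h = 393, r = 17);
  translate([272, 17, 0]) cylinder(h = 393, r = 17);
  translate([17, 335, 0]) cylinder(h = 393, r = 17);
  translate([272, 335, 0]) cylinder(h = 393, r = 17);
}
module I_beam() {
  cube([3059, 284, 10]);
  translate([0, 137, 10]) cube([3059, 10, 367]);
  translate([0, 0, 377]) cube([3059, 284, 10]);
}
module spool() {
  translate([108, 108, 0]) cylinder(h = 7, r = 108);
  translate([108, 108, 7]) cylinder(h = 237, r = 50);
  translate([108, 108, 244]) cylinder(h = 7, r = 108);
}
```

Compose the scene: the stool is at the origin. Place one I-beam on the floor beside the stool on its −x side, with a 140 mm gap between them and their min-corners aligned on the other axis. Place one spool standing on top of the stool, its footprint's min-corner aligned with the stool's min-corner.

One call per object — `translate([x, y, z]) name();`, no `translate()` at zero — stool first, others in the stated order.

stool();
translate([-3199, 0, 0]) I_beam();
translate([0, 0, 423]) spool();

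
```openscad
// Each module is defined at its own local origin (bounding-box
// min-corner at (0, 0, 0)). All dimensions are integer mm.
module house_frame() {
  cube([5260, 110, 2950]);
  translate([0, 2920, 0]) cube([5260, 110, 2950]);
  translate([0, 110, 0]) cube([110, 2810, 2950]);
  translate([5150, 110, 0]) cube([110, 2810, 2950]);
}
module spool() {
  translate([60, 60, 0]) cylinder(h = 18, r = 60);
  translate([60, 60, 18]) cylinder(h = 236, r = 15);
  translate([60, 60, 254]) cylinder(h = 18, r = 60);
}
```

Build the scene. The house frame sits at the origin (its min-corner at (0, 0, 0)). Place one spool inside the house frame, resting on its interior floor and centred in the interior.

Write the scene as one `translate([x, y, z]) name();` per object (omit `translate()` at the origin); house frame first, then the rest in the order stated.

house_frame();
translate([2570, 1455, 0]) spool();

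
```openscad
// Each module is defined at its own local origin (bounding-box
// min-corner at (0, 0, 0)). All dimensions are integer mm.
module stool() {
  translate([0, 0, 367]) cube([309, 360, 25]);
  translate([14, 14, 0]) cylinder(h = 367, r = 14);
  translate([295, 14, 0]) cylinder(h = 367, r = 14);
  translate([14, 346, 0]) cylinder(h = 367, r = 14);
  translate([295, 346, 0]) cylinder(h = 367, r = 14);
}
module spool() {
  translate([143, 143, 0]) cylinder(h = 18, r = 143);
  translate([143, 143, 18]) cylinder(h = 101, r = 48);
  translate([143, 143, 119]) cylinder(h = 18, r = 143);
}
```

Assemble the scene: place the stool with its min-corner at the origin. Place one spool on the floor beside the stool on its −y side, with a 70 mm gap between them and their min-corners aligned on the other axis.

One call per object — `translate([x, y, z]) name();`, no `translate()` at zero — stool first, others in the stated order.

stool();
translate([0, -356, 0]) spool();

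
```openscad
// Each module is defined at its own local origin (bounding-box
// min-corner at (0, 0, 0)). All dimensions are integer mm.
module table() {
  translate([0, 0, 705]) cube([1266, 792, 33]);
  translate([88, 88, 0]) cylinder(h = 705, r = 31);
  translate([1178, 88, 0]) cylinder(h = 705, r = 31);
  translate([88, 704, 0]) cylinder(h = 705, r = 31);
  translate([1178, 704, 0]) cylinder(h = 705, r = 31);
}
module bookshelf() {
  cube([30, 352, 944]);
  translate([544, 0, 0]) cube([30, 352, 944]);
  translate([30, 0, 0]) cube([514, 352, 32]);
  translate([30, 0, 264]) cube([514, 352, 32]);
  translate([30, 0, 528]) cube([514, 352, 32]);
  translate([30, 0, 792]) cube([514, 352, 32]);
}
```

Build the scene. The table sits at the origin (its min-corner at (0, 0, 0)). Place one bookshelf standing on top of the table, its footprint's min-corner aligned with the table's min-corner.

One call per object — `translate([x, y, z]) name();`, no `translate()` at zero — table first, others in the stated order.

table();
translate([0, 0, 738]) bookshelf();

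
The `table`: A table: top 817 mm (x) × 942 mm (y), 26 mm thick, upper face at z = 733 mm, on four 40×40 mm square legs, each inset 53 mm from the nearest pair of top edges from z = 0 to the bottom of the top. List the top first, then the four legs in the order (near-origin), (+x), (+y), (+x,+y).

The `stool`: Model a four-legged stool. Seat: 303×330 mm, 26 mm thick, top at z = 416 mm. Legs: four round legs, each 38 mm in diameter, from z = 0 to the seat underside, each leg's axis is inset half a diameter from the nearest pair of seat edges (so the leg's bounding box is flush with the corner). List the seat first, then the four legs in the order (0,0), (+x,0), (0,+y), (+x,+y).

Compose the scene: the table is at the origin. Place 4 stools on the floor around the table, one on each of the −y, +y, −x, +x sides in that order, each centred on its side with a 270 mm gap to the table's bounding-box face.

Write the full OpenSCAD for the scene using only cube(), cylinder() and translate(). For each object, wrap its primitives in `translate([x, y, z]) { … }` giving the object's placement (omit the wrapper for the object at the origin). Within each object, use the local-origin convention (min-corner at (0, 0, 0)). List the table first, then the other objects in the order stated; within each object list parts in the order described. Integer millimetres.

translate([0, 0, 707]) cube([817, 942, 26]);
translate([53, 53, 0]) cube([40, 40, 707]);
translate([724, 53, 0]) cube([40, 40, 707]);
translate([53, 849, 0]) cube([40, 40, 707]);
translate([724, 849, 0]) cube([40, 40, 707]);
translate([257, -600, 0]) {
  translate([0, 0, 390]) cube([303, 330, 26]);
  translate([19, 19, 0]) cylinder(h = 390, r = 19);
  translate([284, 19, 0]) cylinder(h = 390, r = 19);
  translate([19, 311, 0]) cylinder(h = 390, r = 19);
  translate([284, 311, 0]) cylinder(h = 390, r = 19);
}
translate([257, 1212, 0]) {
  translate([0, 0, 390]) cube([303, 330, 26]);
  translate([19, 19, 0]) cylinder(h = 390, r = 19);
  translate([284, 19, 0]) cylinder(h = 390, r = 19);
  translate([19, 311, 0]) cylinder(h = 390, r = 19);
  translate([284, 311, 0]) cylinder(h = 390, r = 19);
}
translate([-573, 306, 0]) {
  translate([0, 0, 390]) cube([303, 330, 26]);
  translate([19, 19, 0]) cylinder(h = 390, r = 19);
  translate([284, 19, 0]) cylinder(h = 390, r = 19);
  translate([19, 311, 0]) cylinder(h = 390, r = 19);
  translate([284, 311, 0]) cylinder(h = 390, r = 19);
}
translate([1087, 306, 0]) {
  translate([0, 0, 390]) cube([303, 330, 26]);
  translate([19, 19, 0]) cylinder(h = 390, r = 19);
  translate([284, 19, 0]) cylinder(h = 390, r = 19);
  translate([19, 311, 0]) cylinder(h = 390, r = 19);
  translate([284, 311, 0]) cylinder(h = 390, r = 19);
}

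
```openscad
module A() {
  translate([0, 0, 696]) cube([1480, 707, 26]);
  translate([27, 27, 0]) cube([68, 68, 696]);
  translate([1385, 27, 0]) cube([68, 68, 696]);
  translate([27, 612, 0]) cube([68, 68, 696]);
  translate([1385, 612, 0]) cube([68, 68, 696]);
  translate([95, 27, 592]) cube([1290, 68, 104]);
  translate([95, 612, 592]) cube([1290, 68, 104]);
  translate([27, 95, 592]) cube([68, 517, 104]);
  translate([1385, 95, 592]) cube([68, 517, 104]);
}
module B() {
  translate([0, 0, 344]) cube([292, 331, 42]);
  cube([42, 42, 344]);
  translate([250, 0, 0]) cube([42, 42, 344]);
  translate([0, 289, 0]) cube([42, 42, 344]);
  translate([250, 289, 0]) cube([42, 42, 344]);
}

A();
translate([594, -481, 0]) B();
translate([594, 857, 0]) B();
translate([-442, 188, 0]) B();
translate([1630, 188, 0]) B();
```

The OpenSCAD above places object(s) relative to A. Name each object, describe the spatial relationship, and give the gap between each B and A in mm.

Each stool's nearest face is 150 mm from the table's bounding box.

A is a table. B is a stool. Four stools sit around the table at the −y, +y, −x, +x sides. The gap between each stool and the table is 150 mm.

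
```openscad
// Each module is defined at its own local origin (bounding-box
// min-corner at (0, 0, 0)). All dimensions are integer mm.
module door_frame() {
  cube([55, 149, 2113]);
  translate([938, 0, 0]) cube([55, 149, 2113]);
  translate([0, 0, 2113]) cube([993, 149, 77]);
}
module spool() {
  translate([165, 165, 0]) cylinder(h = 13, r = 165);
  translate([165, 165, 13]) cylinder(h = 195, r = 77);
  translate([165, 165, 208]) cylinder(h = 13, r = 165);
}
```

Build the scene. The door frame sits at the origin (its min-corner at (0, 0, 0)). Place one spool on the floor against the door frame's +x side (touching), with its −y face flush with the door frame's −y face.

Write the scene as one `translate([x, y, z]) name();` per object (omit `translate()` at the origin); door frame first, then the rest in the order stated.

door_frame();
translate([993, 0, 0]) spool();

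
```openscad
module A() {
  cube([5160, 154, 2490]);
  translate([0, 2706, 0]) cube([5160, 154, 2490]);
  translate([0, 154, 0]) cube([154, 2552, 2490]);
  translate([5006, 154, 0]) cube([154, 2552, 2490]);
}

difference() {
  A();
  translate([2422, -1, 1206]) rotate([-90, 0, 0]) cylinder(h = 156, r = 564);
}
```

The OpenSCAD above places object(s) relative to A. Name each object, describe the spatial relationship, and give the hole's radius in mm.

A is a house frame. The house frame has a circular hole through its front wall. The hole's radius is 564 mm.

The subtracted cylinder has r = 564 mm.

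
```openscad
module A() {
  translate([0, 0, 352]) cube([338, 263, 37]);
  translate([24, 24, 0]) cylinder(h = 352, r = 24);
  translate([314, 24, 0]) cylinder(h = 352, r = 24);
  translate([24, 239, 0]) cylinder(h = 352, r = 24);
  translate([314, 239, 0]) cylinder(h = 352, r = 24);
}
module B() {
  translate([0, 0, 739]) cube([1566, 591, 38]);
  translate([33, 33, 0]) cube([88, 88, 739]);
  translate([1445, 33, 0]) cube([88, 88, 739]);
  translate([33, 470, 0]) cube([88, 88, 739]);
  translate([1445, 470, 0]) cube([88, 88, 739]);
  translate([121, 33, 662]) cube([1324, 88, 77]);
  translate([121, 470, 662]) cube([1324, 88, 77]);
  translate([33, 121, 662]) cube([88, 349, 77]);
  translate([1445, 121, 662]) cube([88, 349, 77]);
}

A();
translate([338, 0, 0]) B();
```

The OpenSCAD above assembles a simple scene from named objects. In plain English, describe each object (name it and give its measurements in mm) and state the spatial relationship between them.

A is a four-legged stool. The seat is 338×263 mm, 37 mm thick, top at z = 389 mm. It stands on four round legs, each 48 mm in diameter, from z = 0 to the seat underside, each leg's axis is inset half a diameter from the nearest pair of seat edges (so the leg's bounding box is flush with the corner).

B is a table: top 1566 mm (x) × 591 mm (y), 38 mm thick, upper face at z = 777 mm, on four 88×88 mm square legs, each inset 33 mm from the nearest pair of top edges, running from z = 0 to the bottom of the top. Four apron rails, 88 mm thick and 77 mm tall, run between adjacent legs with their top edges flush with the underside of the top and their outer faces flush with the legs' outer faces.

The table is against the stool's +x side, with their −y faces flush.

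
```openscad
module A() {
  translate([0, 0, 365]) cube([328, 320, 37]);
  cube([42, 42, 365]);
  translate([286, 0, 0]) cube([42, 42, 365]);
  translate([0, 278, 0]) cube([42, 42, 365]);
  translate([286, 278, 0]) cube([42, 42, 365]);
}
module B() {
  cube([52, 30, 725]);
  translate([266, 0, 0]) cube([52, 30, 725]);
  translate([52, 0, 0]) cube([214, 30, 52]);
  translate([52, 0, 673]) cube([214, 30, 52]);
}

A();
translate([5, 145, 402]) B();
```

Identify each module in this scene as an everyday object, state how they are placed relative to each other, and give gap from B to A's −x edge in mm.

The picture frame's min-x is at 5; the stool's min-x is 0; gap = 5 mm.

A is a stool. B is a picture frame. The picture frame is on top of the stool, centred. The gap from the picture frame to the stool's −x edge is 5 mm.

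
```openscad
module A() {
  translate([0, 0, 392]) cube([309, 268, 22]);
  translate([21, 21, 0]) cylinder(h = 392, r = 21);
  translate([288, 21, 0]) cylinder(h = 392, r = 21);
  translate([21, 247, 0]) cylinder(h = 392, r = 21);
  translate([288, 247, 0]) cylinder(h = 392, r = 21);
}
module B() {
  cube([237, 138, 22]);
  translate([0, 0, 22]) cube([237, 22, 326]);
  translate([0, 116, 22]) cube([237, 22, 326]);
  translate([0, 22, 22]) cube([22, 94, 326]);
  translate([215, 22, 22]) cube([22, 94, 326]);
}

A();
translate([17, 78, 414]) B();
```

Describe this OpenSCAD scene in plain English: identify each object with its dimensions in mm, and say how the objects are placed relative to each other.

A is a simple wooden stool: a rectangular seat 309 mm (x) by 268 mm (y), 22 mm thick, top face at z = 414 mm, on four round legs, each 42 mm in diameter. The legs rest on z = 0, each leg's axis is inset half a diameter from the nearest pair of seat edges (so the leg's bounding box is flush with the corner).

B is an open-topped rectangular box: outside dimensions 237×138×348 mm, with a uniform wall and base thickness of 22 mm. The base is a full 237×138 slab on the floor; four walls sit on top of the base. The front and back walls (the −y and +y sides) span the full width; the two side walls fit between them.

The open box is on top of the stool.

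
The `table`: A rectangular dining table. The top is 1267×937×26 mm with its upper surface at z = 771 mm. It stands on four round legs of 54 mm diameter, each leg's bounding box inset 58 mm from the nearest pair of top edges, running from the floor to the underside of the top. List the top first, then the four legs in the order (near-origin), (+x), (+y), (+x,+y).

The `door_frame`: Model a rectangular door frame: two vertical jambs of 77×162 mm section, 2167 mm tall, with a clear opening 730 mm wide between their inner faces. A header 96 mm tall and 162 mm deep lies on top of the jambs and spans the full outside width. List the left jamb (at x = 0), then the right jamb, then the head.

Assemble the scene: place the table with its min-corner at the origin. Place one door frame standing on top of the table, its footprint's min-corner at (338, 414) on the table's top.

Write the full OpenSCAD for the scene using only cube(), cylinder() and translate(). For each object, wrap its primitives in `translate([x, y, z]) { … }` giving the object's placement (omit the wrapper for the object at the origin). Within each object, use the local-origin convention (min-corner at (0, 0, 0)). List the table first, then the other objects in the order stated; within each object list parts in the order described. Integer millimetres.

translate([0, 0, 745]) cube([1267, 937, 26]);
translate([85, 85, 0]) cylinder(h = 745, r = 27);
translate([1182, 85, 0]) cylinder(h = 745, r = 27);
translate([85, 852, 0]) cylinder(h = 745, r = 27);
translate([1182, 852, 0]) cylinder(h = 745, r = 27);
translate([338, 414, 771]) {
  cube([77, 162, 2167]);
  translate([807, 0, 0]) cube([77, 162, 2167]);
  translate([0, 0, 2167]) cube([884, 162, 96]);
}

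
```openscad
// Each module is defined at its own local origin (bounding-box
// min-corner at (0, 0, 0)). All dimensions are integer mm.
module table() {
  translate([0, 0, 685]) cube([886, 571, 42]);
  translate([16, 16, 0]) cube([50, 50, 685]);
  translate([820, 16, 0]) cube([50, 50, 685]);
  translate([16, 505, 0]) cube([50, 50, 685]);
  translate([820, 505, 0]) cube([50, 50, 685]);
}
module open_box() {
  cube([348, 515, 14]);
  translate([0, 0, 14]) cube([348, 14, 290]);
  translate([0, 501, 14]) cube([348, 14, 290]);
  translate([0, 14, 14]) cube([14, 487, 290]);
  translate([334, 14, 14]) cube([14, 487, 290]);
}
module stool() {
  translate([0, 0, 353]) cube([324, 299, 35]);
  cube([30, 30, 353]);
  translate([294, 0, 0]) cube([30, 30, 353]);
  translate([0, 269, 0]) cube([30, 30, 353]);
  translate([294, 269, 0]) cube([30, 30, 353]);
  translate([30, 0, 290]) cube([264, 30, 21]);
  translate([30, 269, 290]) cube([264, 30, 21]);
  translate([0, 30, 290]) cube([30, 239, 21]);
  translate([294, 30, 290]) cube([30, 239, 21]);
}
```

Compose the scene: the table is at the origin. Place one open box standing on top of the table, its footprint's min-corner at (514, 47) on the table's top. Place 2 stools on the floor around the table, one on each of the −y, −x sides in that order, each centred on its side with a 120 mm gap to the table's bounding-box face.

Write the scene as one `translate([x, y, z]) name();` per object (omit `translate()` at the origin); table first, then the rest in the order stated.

table();
translate([514, 47, 727]) open_box();
translate([281, -419, 0]) stool();
translate([-444, 136, 0]) stool();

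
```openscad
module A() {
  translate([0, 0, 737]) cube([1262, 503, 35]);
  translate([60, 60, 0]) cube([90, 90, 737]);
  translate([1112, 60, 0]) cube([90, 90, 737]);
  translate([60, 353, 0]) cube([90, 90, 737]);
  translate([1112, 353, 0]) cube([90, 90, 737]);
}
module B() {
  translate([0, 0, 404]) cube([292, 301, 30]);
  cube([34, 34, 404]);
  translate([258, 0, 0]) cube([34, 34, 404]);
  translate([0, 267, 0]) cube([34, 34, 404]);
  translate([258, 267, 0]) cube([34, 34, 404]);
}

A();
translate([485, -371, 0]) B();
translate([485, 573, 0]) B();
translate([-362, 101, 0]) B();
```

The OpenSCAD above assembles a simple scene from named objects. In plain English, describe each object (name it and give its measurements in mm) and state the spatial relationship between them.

A is a table with a 1262×503 mm rectangular top, 35 mm thick, top surface at z = 772 mm, supported by four 90×90 mm square legs, each inset 60 mm from the nearest pair of top edges, running from the floor.

B is a simple wooden stool: a rectangular seat 292 mm (x) by 301 mm (y), 30 mm thick, top face at z = 434 mm, on four square legs, each 34×34 mm in cross-section. The legs rest on z = 0, each flush with a corner of the seat.

Three stools sit around the table at the −y, +y, −x sides.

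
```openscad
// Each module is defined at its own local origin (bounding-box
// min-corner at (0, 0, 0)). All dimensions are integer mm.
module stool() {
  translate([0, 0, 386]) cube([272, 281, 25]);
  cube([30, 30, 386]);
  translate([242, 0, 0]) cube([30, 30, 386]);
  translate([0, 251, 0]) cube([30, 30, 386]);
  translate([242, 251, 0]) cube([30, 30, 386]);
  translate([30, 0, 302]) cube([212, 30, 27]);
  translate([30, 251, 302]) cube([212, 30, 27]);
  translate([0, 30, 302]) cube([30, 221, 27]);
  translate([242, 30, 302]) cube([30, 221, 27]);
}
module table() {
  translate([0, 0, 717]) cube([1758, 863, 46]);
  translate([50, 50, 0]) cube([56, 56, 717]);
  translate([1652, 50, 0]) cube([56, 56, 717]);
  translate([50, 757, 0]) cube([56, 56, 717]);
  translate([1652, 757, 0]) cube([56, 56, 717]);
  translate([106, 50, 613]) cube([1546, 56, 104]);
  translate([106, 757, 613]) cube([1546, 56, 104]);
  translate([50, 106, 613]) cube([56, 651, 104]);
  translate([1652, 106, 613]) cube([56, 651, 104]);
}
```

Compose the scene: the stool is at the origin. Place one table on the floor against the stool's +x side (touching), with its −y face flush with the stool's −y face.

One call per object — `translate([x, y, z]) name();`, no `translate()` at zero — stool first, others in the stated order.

stool();
translate([272, 0, 0]) table();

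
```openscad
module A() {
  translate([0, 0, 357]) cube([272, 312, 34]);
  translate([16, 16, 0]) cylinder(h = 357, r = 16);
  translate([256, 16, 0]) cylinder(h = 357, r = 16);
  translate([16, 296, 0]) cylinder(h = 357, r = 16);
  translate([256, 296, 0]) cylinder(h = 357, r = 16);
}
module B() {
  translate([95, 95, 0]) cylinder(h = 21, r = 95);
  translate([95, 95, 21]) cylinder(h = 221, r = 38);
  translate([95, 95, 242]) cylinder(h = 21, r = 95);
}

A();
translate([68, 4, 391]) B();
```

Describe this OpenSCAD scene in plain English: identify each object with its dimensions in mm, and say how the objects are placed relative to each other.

A is a simple wooden stool: a rectangular seat 272 mm (x) by 312 mm (y), 34 mm thick, top face at z = 391 mm, on four round legs, each 32 mm in diameter. The legs rest on z = 0, each leg's axis is inset half a diameter from the nearest pair of seat edges (so the leg's bounding box is flush with the corner).

B is a spool: two coaxial disc flanges of radius 95 mm and thickness 21 mm, joined by a core cylinder of radius 38 mm and height 221 mm. The lower flange rests on z = 0 and the three cylinders share a vertical axis.

The spool is on top of the stool.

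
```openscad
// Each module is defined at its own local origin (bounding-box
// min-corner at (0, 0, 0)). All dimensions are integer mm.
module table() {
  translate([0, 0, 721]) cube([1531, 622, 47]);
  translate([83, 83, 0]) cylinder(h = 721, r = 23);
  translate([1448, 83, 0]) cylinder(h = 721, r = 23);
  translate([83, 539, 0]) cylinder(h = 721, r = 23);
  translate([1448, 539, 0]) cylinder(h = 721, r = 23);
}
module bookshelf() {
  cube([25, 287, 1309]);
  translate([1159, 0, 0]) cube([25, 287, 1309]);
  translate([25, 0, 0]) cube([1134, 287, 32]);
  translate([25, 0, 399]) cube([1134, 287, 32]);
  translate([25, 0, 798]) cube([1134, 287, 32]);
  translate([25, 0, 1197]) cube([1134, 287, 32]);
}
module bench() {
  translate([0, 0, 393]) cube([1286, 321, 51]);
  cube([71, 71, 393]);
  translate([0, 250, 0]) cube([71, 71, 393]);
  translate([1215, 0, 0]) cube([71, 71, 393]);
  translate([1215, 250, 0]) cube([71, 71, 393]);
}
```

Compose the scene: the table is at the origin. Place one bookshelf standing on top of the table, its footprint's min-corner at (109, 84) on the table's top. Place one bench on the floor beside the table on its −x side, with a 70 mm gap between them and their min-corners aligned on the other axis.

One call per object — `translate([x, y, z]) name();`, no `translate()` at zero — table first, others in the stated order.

table();
translate([109, 84, 768]) bookshelf();
translate([-1356, 0, 0]) bench();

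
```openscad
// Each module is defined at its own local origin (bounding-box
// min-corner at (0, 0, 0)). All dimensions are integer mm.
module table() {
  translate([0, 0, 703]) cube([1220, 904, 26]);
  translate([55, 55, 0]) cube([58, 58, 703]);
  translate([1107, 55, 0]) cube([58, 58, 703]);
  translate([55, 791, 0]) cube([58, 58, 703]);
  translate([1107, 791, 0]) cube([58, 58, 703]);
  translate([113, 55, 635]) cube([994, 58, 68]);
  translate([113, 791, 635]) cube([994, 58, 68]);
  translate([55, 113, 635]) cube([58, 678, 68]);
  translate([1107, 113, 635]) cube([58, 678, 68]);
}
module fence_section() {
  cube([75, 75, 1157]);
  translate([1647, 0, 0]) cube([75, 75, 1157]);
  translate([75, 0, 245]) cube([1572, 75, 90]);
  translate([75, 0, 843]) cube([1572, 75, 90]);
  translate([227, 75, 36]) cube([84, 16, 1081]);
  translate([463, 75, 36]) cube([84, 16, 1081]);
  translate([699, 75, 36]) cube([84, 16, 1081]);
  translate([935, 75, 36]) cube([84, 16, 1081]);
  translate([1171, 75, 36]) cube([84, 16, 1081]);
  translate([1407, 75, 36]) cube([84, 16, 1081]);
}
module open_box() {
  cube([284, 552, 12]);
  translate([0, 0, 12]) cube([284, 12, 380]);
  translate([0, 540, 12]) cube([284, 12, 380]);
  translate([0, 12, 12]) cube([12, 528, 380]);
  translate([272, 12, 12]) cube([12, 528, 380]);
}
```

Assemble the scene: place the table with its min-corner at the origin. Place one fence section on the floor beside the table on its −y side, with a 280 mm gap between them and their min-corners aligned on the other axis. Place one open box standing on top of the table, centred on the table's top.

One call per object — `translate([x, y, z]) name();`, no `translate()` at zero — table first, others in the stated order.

table();
translate([0, -371, 0]) fence_section();
translate([468, 176, 729]) open_box();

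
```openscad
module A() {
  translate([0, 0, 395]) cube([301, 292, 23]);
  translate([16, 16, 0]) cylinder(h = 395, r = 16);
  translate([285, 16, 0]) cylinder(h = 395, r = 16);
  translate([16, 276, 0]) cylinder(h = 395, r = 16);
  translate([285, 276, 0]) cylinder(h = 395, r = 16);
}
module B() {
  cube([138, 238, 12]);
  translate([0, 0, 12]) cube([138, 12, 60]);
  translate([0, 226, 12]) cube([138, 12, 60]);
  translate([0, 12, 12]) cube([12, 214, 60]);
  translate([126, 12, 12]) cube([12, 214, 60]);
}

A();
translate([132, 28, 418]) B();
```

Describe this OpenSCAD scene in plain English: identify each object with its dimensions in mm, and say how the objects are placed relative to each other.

A is a simple wooden stool: a rectangular seat 301 mm (x) by 292 mm (y), 23 mm thick, top face at z = 418 mm, on four round legs, each 32 mm in diameter. The legs rest on z = 0, each leg's axis is inset half a diameter from the nearest pair of seat edges (so the leg's bounding box is flush with the corner).

B is an open-topped rectangular box: outside dimensions 138×238×72 mm, with a uniform wall and base thickness of 12 mm. The base is a full 138×238 slab on the floor; four walls sit on top of the base. The front and back walls (the −y and +y sides) span the full width; the two side walls fit between them.

The open box is on top of the stool.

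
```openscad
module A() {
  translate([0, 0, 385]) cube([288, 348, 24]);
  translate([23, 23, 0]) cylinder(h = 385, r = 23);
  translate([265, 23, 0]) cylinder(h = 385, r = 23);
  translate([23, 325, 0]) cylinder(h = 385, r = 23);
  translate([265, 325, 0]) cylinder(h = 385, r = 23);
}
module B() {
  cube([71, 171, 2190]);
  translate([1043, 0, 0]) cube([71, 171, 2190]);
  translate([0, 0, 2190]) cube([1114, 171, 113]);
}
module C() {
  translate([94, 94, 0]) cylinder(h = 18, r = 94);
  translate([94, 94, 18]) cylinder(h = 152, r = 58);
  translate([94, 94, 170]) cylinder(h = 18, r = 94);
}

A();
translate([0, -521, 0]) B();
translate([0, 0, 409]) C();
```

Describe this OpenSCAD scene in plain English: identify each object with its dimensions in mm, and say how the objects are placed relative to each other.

A is a four-legged stool. The seat is a 288×348×24 mm slab whose top surface is at z = 409 mm; four round legs, each 46 mm in diameter, run from the floor (z = 0) to the underside of the seat, each leg's axis is inset half a diameter from the nearest pair of seat edges (so the leg's bounding box is flush with the corner).

B is a rectangular door frame: two vertical jambs of 71×171 mm section, 2190 mm tall, with a clear opening 972 mm wide between their inner faces. A header 113 mm tall and 171 mm deep lies on top of the jambs and spans the full outside width.

C is a spool: two coaxial disc flanges of radius 94 mm and thickness 18 mm, joined by a core cylinder of radius 58 mm and height 152 mm. The lower flange rests on z = 0 and the three cylinders share a vertical axis.

The door frame is on the floor beside the stool on its −y side. The spool is on top of the stool.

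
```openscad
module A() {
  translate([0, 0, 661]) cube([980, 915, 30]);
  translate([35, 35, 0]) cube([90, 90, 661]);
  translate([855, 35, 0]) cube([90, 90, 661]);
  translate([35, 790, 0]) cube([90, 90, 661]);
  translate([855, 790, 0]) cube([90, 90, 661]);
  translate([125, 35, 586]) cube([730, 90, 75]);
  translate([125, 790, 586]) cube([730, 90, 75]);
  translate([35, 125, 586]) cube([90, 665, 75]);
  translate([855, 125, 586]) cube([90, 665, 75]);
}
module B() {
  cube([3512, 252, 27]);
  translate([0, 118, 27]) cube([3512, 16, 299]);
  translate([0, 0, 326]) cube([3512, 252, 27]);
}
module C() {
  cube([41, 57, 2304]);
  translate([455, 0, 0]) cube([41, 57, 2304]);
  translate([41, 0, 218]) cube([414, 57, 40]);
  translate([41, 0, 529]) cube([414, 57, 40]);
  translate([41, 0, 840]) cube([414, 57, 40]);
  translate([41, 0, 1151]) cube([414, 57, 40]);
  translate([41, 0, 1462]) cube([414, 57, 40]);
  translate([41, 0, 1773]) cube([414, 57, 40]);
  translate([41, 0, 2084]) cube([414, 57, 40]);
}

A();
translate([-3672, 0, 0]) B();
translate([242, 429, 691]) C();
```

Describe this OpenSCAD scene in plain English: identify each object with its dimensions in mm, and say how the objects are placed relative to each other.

A is a table: top 980 mm (x) × 915 mm (y), 30 mm thick, upper face at z = 691 mm, on four 90×90 mm square legs, each inset 35 mm from the nearest pair of top edges, running from z = 0 to the bottom of the top. Four apron rails, 90 mm thick and 75 mm tall, run between adjacent legs with their top edges flush with the underside of the top and their outer faces flush with the legs' outer faces.

B is an I-beam lying along x, 3512 mm long. Overall section height 353 mm. Two flanges 252 mm wide (y) and 27 mm thick, one on the floor and one at the top; a web 16 mm thick runs between them, centred on the flange width.

C is a straight ladder. Two 41×57 mm vertical rails, 2304 mm tall, stand 496 mm apart (outside-to-outside) with their front faces coplanar on the −y side. 7 rungs, each 57 mm deep and 40 mm tall, span between the inner faces of the rails, front faces flush with the rails. The lowest rung's underside is at z = 218 mm and rungs are spaced 311 mm apart (underside to underside).

The I-beam is on the floor beside the table on its −x side. The ladder is on top of the table, centred.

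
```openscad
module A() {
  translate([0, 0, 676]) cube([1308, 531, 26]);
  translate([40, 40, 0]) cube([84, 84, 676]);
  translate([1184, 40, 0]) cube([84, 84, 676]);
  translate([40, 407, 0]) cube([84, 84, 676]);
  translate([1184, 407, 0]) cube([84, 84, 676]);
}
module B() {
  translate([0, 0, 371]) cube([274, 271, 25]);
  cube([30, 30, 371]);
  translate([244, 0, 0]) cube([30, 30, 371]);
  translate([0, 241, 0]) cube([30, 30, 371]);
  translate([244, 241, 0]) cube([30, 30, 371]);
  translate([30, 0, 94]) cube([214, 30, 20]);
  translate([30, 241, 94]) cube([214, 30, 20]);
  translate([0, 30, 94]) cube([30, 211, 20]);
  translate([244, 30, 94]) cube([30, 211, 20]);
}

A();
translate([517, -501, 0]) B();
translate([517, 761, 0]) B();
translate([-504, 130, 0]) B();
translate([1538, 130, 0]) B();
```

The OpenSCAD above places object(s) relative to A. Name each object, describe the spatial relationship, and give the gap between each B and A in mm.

A is a table. B is a stool. Four stools sit around the table at the −y, +y, −x, +x sides. The gap between each stool and the table is 230 mm.

Each stool's nearest face is 230 mm from the table's bounding box.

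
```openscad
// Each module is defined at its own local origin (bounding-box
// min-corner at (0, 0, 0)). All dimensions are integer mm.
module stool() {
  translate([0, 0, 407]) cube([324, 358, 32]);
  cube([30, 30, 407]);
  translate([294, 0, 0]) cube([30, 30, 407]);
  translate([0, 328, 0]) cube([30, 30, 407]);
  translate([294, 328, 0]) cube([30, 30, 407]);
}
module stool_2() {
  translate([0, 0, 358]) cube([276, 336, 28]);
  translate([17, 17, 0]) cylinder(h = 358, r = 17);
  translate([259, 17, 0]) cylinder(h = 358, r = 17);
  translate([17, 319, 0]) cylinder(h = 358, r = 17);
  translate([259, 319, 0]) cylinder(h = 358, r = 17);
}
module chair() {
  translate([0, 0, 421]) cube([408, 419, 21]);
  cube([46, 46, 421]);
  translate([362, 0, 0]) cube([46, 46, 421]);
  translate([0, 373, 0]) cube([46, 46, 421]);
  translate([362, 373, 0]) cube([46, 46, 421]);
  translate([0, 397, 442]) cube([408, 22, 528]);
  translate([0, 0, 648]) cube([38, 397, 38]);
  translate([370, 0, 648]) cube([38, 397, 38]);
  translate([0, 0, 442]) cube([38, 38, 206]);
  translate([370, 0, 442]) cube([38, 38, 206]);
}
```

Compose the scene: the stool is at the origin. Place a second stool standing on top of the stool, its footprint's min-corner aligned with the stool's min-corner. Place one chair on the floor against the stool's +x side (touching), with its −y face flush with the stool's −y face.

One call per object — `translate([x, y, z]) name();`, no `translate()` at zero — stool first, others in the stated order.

stool();
translate([0, 0, 439]) stool_2();
translate([324, 0, 0]) chair();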